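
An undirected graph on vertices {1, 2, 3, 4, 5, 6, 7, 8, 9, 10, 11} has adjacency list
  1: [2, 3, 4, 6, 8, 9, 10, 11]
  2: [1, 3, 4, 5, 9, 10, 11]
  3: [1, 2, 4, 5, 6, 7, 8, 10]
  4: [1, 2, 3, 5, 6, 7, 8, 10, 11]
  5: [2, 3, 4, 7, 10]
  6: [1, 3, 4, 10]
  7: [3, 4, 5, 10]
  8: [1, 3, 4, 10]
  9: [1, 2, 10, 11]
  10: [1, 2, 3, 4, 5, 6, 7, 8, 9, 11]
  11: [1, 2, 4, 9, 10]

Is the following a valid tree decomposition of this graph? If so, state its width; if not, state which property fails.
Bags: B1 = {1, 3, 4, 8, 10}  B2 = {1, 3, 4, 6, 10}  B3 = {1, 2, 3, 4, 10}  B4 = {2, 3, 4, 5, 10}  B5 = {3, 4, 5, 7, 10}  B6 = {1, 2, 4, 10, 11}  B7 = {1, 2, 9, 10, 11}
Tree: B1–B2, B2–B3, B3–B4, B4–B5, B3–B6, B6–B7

Yes; width 4.

Checking the three conditions: (i) the bags cover all of {1, 2, 3, 4, 5, 6, 7, 8, 9, 10, 11}; (ii) for each edge, some bag contains both endpoints; (iii) the bags containing any fixed vertex form a subtree. All hold, so the decomposition is valid with width 5 − 1 = 4.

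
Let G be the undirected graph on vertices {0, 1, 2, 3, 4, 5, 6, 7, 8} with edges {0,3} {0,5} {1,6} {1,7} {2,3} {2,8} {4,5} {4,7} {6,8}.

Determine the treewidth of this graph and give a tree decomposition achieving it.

Every bag has size at most 3, so the width is 3 − 1 = 2 and tw(G) ≤ 2. The edges 8–2–3–0–5–4–7–1–6–8 form a cycle, so G is not a tree and its treewidth is at least 2. Combining the bounds, tw(G) = 2.

Treewidth 2.
Bags: B1 = {2, 3, 8}  B2 = {0, 3, 8}  B3 = {0, 5, 8}  B4 = {4, 5, 8}  B5 = {4, 7, 8}  B6 = {1, 7, 8}  B7 = {1, 6, 8}
Tree: B1–B2, B2–B3, B3–B4, B4–B5, B5–B6, B6–B7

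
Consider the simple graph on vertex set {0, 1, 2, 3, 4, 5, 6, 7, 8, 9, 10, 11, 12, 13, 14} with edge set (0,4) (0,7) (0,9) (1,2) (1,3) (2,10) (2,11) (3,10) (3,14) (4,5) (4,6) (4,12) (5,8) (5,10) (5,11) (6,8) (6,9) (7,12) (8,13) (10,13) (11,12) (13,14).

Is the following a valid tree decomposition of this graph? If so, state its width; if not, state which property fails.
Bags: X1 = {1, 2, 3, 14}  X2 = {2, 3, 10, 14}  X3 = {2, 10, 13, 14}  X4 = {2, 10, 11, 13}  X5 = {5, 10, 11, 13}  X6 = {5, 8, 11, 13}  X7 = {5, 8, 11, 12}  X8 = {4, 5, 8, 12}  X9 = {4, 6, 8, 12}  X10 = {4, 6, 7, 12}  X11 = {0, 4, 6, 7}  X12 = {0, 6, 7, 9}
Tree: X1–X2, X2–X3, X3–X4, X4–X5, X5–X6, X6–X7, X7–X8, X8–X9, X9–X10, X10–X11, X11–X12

Every vertex of G appears in some bag (union = {0, 1, 2, 3, 4, 5, 6, 7, 8, 9, 10, 11, 12, 13, 14}); every edge is covered by a bag; and for each vertex v the set of bags containing v is connected in the bag tree. The decomposition is therefore valid. The largest bag has 4 vertices, so the width is 3.

Yes; width 3.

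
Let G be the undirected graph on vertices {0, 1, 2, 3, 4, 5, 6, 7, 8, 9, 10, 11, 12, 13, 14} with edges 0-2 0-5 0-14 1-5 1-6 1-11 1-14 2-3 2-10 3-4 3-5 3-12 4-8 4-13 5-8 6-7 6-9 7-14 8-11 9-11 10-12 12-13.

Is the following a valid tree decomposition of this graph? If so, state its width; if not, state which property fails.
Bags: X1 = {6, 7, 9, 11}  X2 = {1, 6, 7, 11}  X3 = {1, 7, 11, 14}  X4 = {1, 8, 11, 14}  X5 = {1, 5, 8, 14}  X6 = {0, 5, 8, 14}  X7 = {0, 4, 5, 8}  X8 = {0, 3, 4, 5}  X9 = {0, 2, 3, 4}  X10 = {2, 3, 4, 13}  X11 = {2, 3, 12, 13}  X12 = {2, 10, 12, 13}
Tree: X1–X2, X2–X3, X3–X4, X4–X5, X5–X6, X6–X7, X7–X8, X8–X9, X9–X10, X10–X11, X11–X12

Every vertex of G appears in some bag (union = {0, 1, 2, 3, 4, 5, 6, 7, 8, 9, 10, 11, 12, 13, 14}); every edge is covered by a bag; and for each vertex v the set of bags containing v is connected in the bag tree. The decomposition is therefore valid. The largest bag has 4 vertices, so the width is 3.

Yes; width 3.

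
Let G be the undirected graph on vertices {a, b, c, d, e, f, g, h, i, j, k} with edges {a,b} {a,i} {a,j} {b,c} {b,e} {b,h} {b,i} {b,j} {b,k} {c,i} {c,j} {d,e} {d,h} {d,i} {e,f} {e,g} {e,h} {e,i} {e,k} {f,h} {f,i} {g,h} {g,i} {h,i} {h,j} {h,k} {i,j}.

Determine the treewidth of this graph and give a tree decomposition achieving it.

The largest bag has 4 vertices, giving width 3; this decomposition certifies tw(G) ≤ 3. Conversely, {b, e, h, k} is a clique of size 4, and the vertices of any clique must share a bag in every tree decomposition; so some bag has ≥ 4 vertices and tw(G) ≥ 3. Combining the bounds, tw(G) = 3.

Treewidth 3.
One optimal decomposition is:
Bags: B1 = {e, g, h, i}  B2 = {b, e, h, i}  B3 = {d, e, h, i}  B4 = {b, h, i, j}  B5 = {b, e, h, k}  B6 = {e, f, h, i}  B7 = {a, b, i, j}  B8 = {b, c, i, j}
Tree: B1–B2, B2–B3, B2–B4, B2–B5, B1–B6, B4–B7, B4–B8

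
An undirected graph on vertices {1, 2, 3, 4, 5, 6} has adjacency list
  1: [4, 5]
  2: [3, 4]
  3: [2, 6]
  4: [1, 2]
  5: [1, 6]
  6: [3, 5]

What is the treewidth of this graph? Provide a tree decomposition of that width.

Every bag has size at most 3, so the width is 3 − 1 = 2 and tw(G) ≤ 2. Since 3–6–5–1–4–2–3 is a cycle in G, G is not acyclic. Forests are exactly the graphs of treewidth ≤ 1, so tw(G) ≥ 2. The upper and lower bounds meet at 2, so that is the treewidth.

Treewidth 2.
One such decomposition:
Bags: B1 = {3, 5, 6}  B2 = {1, 3, 5}  B3 = {1, 3, 4}  B4 = {2, 3, 4}
Tree: B1–B2, B2–B3, B3–B4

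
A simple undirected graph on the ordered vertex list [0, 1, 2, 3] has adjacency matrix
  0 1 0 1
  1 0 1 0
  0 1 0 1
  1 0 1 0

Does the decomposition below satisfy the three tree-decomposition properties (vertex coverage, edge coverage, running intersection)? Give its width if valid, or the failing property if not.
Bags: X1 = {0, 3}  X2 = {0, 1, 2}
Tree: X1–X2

No — edge (2,3) lies in no bag.

A tree decomposition must satisfy three properties: every vertex lies in some bag; for every edge, both endpoints lie together in some bag; and for every vertex, the bags containing it form a connected subtree. Here edge (2,3) lies in no bag, so the decomposition is invalid.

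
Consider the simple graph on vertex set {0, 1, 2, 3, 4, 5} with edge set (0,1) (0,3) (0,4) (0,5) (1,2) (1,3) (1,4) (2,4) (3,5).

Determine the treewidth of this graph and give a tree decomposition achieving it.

Treewidth 2.
One optimal decomposition is:
Bags: B1 = {0, 1, 4}  B2 = {0, 1, 3}  B3 = {0, 3, 5}  B4 = {1, 2, 4}
Tree: B1–B2, B2–B3, B1–B4

Every bag has size at most 3, so the width is 3 − 1 = 2 and tw(G) ≤ 2. For the lower bound, the 3 vertices {0, 1, 3} are pairwise adjacent, and any tree decomposition puts a clique entirely inside one bag — forcing width ≥ 2. Hence tw(G) = 2 exactly.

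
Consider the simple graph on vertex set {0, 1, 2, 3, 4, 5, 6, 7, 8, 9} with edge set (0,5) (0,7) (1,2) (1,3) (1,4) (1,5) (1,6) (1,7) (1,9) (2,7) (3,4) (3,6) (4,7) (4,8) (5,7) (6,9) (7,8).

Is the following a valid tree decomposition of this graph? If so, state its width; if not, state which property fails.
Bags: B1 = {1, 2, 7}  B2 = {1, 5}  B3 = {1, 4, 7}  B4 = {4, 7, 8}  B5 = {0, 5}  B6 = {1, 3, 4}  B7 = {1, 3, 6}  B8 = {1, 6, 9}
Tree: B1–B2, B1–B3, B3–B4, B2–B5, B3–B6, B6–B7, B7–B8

No — edge (7,5) lies in no bag.

A tree decomposition must satisfy three properties: every vertex lies in some bag; for every edge, both endpoints lie together in some bag; and for every vertex, the bags containing it form a connected subtree. Here edge (7,5) lies in no bag, so the decomposition is invalid.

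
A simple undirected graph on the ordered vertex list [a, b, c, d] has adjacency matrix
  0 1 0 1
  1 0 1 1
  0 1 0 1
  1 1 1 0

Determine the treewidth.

A width-2 tree decomposition is:
Bags: B1 = {a, b, d}  B2 = {b, c, d}
Tree: B1–B2
Every bag has size at most 3, so the width is 3 − 1 = 2 and tw(G) ≤ 2. On the other hand G contains the 3-clique {b, c, d}. A clique must lie in a single bag of any decomposition, so no decomposition can have width below 2. Hence tw(G) = 2 exactly.

2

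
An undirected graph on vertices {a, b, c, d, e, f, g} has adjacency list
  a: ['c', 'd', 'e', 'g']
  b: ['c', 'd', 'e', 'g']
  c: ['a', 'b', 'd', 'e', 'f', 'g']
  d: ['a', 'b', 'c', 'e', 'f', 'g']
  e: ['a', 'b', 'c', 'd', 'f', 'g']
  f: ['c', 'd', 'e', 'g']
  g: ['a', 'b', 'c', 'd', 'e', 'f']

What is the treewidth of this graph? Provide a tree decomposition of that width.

Every bag has size at most 5, so the width is 5 − 1 = 4 and tw(G) ≤ 4. On the other hand G contains the 5-clique {a, c, d, e, g}. A clique must lie in a single bag of any decomposition, so no decomposition can have width below 4. Combining the bounds, tw(G) = 4.

Treewidth 4.
Bags: B1 = {a, c, d, e, g}  B2 = {b, c, d, e, g}  B3 = {c, d, e, f, g}
Tree: B1–B2, B1–B3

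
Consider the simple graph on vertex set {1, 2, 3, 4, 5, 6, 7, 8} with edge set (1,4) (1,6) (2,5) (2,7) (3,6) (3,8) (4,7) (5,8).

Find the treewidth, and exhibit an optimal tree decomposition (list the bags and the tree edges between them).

Treewidth 2.
One such decomposition:
Bags: B1 = {1, 3, 6}  B2 = {1, 3, 4}  B3 = {3, 4, 7}  B4 = {2, 3, 7}  B5 = {2, 3, 5}  B6 = {3, 5, 8}
Tree: B1–B2, B2–B3, B3–B4, B4–B5, B5–B6

Each bag holds 3 vertices, so the decomposition has width 2, which upper-bounds the treewidth. Since 3–6–1–4–7–2–5–8–3 is a cycle in G, G is not acyclic. Forests are exactly the graphs of treewidth ≤ 1, so tw(G) ≥ 2. The upper and lower bounds meet at 2, so that is the treewidth.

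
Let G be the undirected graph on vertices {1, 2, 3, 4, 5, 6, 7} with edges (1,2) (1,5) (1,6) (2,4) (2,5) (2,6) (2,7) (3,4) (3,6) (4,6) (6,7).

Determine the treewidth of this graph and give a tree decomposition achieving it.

Treewidth 2.
One optimal decomposition is:
Bags: B1 = {2, 4, 6}  B2 = {1, 2, 6}  B3 = {2, 6, 7}  B4 = {3, 4, 6}  B5 = {1, 2, 5}
Tree: B1–B2, B2–B3, B1–B4, B2–B5

Each bag holds 3 vertices, so the decomposition has width 2, which upper-bounds the treewidth. Conversely, {1, 2, 5} is a clique of size 3, and the vertices of any clique must share a bag in every tree decomposition; so some bag has ≥ 3 vertices and tw(G) ≥ 2. Hence tw(G) = 2 exactly.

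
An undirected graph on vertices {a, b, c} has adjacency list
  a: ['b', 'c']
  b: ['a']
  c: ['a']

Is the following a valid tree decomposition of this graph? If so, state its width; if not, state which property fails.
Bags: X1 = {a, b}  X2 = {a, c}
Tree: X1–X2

Every vertex of G appears in some bag (union = {a, b, c}); every edge is covered by a bag; and for each vertex v the set of bags containing v is connected in the bag tree. The decomposition is therefore valid. The largest bag has 2 vertices, so the width is 1.

Yes; width 1.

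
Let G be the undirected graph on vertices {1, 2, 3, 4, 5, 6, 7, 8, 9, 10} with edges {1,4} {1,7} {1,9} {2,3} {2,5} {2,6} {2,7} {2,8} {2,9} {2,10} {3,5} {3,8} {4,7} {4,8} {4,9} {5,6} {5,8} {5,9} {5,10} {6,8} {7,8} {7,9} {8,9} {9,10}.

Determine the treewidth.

A width-3 tree decomposition is:
Bags: B1 = {2, 7, 8, 9}  B2 = {4, 7, 8, 9}  B3 = {2, 5, 8, 9}  B4 = {2, 3, 5, 8}  B5 = {2, 5, 9, 10}  B6 = {1, 4, 7, 9}  B7 = {2, 5, 6, 8}
Tree: B1–B2, B1–B3, B3–B4, B3–B5, B2–B6, B3–B7
Each bag holds 4 vertices, so the decomposition has width 3, which upper-bounds the treewidth. For the lower bound, the 4 vertices {1, 4, 7, 9} are pairwise adjacent, and any tree decomposition puts a clique entirely inside one bag — forcing width ≥ 3. Combining the bounds, tw(G) = 3.

3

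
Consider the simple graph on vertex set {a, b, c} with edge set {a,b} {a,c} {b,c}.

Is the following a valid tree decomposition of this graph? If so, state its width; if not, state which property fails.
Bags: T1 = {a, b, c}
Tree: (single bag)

Yes; width 2.

Vertex coverage: the bags together contain {a, b, c}, the full vertex set. Edge coverage: each edge of G has both endpoints in at least one bag. Running intersection: for every vertex, the bags containing it form a connected subtree. All three properties hold, so this is a valid tree decomposition of width max|bag| − 1 = 2, and hence tw(G) ≤ 2.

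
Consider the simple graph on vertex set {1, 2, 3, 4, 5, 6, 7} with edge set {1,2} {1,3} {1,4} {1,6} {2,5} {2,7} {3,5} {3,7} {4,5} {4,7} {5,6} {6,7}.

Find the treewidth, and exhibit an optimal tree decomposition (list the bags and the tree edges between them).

Every bag has size at most 4, so the width is 4 − 1 = 3 and tw(G) ≤ 3. For the lower bound: the 4 vertex sets {2,7}, {1,4}, {5}, {3} are disjoint, each induces a connected subgraph, and every pair is joined by at least one edge of G. Contracting each set to a single vertex therefore yields K_{4} as a minor, and since treewidth is minor-monotone, tw(G) ≥ tw(K_{4}) = 3. Therefore the treewidth is 3.

Treewidth 3.
Bags: B1 = {1, 2, 5, 7}  B2 = {1, 4, 5, 7}  B3 = {1, 3, 5, 7}  B4 = {1, 5, 6, 7}
Tree: B1–B2, B2–B3, B3–B4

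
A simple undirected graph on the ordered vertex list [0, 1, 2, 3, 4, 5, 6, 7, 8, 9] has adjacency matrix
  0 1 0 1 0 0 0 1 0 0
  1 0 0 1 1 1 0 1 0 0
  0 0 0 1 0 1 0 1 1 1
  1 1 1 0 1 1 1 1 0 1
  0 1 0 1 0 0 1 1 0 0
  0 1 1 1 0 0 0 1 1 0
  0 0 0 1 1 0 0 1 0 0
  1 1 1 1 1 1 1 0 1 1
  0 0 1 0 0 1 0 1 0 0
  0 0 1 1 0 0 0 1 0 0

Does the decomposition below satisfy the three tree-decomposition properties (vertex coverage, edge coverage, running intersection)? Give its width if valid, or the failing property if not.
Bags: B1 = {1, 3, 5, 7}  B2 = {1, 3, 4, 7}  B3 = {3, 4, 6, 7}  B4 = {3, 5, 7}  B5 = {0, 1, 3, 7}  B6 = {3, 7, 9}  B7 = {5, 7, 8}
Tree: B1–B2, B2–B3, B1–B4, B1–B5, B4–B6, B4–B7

No — vertex 2 appears in no bag.

A tree decomposition must satisfy three properties: every vertex lies in some bag; for every edge, both endpoints lie together in some bag; and for every vertex, the bags containing it form a connected subtree. Here vertex 2 appears in no bag, so the decomposition is invalid.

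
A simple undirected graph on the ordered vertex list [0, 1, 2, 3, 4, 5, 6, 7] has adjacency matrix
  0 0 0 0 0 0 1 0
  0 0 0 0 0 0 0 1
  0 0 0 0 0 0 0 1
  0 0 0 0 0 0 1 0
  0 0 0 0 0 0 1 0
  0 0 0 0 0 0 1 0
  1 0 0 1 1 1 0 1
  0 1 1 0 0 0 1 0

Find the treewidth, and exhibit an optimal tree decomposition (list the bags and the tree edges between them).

Every bag has size at most 2, so the width is 2 − 1 = 1 and tw(G) ≤ 1. Since G has at least one edge (e.g. 0–6), it is not an edgeless graph, so tw(G) ≥ 1. Therefore the treewidth is 1.

Treewidth 1.
One optimal decomposition is:
Bags: B1 = {0, 6}  B2 = {3, 6}  B3 = {6, 7}  B4 = {2, 7}  B5 = {4, 6}  B6 = {1, 7}  B7 = {5, 6}
Tree: B1–B2, B1–B3, B3–B4, B3–B5, B4–B6, B5–B7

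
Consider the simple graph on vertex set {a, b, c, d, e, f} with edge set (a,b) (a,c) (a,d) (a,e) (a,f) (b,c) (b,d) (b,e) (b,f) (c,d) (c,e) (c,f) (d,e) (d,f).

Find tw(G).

4

A width-4 tree decomposition is:
Bags: B1 = {a, b, c, d, e}  B2 = {a, b, c, d, f}
Tree: B1–B2
The largest bag has 5 vertices, giving width 4; this decomposition certifies tw(G) ≤ 4. Conversely, {a, b, c, d, e} is a clique of size 5, and the vertices of any clique must share a bag in every tree decomposition; so some bag has ≥ 5 vertices and tw(G) ≥ 4. The upper and lower bounds meet at 4, so that is the treewidth.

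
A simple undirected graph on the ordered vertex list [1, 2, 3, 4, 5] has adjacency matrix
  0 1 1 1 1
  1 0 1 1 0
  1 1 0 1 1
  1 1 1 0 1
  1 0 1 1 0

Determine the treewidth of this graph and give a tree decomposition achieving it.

Treewidth 3.
One such decomposition:
Bags: B1 = {1, 3, 4, 5}  B2 = {1, 2, 3, 4}
Tree: B1–B2

Each bag holds 4 vertices, so the decomposition has width 3, which upper-bounds the treewidth. On the other hand G contains the 4-clique {1, 2, 3, 4}. A clique must lie in a single bag of any decomposition, so no decomposition can have width below 3. Combining the bounds, tw(G) = 3.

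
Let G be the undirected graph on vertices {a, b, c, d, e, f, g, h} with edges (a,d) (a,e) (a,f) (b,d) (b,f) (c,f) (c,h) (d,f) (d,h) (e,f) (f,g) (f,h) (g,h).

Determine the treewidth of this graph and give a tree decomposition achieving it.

Treewidth 2.
Bags: B1 = {d, f, h}  B2 = {c, f, h}  B3 = {b, d, f}  B4 = {a, d, f}  B5 = {f, g, h}  B6 = {a, e, f}
Tree: B1–B2, B1–B3, B1–B4, B2–B5, B4–B6

Each bag holds 3 vertices, so the decomposition has width 2, which upper-bounds the treewidth. Conversely, {d, f, h} is a clique of size 3, and the vertices of any clique must share a bag in every tree decomposition; so some bag has ≥ 3 vertices and tw(G) ≥ 2. Hence tw(G) = 2 exactly.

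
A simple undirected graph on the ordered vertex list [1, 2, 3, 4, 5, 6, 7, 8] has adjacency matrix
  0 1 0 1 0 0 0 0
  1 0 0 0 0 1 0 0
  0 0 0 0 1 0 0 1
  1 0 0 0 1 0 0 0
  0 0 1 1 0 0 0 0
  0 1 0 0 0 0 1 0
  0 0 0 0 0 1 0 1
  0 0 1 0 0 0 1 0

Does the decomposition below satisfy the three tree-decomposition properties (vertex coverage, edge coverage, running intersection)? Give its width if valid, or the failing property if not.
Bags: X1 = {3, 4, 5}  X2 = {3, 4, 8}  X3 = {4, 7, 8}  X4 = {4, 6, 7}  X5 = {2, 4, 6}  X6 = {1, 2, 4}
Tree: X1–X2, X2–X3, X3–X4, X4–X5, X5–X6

Checking the three conditions: (i) the bags cover all of {1, 2, 3, 4, 5, 6, 7, 8}; (ii) for each edge, some bag contains both endpoints; (iii) the bags containing any fixed vertex form a subtree. All hold, so the decomposition is valid with width 3 − 1 = 2.

Yes; width 2.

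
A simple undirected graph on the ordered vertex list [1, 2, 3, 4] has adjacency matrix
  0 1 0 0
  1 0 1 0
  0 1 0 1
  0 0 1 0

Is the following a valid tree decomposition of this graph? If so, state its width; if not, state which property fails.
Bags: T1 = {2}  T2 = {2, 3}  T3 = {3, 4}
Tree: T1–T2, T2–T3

A tree decomposition must satisfy three properties: every vertex lies in some bag; for every edge, both endpoints lie together in some bag; and for every vertex, the bags containing it form a connected subtree. Here vertex 1 appears in no bag, so the decomposition is invalid.

No — vertex 1 appears in no bag.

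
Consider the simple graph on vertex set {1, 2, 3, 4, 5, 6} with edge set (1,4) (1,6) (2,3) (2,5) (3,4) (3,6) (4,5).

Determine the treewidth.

A width-2 tree decomposition is:
Bags: B1 = {1, 3, 6}  B2 = {1, 3, 4}  B3 = {2, 3, 4}  B4 = {2, 4, 5}
Tree: B1–B2, B2–B3, B3–B4
Every bag has size at most 3, so the width is 3 − 1 = 2 and tw(G) ≤ 2. The edges 6–1–4–3–6 form a cycle, so G is not a tree and its treewidth is at least 2. Hence tw(G) = 2 exactly.

2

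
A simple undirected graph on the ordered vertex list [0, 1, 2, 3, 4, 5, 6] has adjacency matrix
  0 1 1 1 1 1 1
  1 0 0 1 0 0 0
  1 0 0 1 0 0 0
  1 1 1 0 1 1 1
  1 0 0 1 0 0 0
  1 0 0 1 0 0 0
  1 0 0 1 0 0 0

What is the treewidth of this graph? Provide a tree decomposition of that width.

Treewidth 2.
One such decomposition:
Bags: B1 = {0, 3, 5}  B2 = {0, 2, 3}  B3 = {0, 3, 4}  B4 = {0, 1, 3}  B5 = {0, 3, 6}
Tree: B1–B2, B2–B3, B1–B4, B1–B5

Every bag has size at most 3, so the width is 3 − 1 = 2 and tw(G) ≤ 2. On the other hand G contains the 3-clique {0, 1, 3}. A clique must lie in a single bag of any decomposition, so no decomposition can have width below 2. Combining the bounds, tw(G) = 2.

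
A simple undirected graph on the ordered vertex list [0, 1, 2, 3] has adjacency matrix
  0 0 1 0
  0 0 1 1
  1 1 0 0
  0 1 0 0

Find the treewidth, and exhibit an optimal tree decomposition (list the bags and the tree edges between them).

The largest bag has 2 vertices, giving width 1; this decomposition certifies tw(G) ≤ 1. Any graph with an edge has treewidth ≥ 1, and G has the edge 1–2. Hence tw(G) = 1 exactly.

Treewidth 1.
Bags: B1 = {1, 2}  B2 = {1, 3}  B3 = {0, 2}
Tree: B1–B2, B1–B3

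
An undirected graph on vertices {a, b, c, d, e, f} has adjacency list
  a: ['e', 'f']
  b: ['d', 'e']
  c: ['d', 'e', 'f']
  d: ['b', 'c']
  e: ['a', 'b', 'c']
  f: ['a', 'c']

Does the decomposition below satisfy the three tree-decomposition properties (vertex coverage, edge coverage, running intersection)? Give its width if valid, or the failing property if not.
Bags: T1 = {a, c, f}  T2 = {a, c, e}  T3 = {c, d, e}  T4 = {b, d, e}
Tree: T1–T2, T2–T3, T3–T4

Every vertex of G appears in some bag (union = {a, b, c, d, e, f}); every edge is covered by a bag; and for each vertex v the set of bags containing v is connected in the bag tree. The decomposition is therefore valid. The largest bag has 3 vertices, so the width is 2.

Yes; width 2.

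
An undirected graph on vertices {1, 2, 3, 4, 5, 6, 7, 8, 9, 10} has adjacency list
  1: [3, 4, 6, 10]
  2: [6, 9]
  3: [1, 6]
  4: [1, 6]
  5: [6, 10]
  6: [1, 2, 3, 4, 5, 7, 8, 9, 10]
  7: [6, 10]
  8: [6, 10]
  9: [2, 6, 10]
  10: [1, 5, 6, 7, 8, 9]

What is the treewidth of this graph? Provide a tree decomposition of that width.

Treewidth 2.
One such decomposition:
Bags: B1 = {6, 9, 10}  B2 = {1, 6, 10}  B3 = {6, 7, 10}  B4 = {5, 6, 10}  B5 = {1, 4, 6}  B6 = {2, 6, 9}  B7 = {6, 8, 10}  B8 = {1, 3, 6}
Tree: B1–B2, B1–B3, B2–B4, B2–B5, B1–B6, B2–B7, B2–B8

Every bag has size at most 3, so the width is 3 − 1 = 2 and tw(G) ≤ 2. Conversely, {1, 6, 10} is a clique of size 3, and the vertices of any clique must share a bag in every tree decomposition; so some bag has ≥ 3 vertices and tw(G) ≥ 2. Therefore the treewidth is 2.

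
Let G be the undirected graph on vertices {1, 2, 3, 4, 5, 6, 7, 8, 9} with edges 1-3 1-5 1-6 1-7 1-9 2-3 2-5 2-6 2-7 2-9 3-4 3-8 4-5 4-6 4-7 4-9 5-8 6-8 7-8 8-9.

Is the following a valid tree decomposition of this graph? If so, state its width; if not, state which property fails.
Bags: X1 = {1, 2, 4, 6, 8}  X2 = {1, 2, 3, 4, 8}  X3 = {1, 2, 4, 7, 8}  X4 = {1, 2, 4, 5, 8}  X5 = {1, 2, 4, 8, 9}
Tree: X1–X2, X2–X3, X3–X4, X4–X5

Yes; width 4.

Every vertex of G appears in some bag (union = {1, 2, 3, 4, 5, 6, 7, 8, 9}); every edge is covered by a bag; and for each vertex v the set of bags containing v is connected in the bag tree. The decomposition is therefore valid. The largest bag has 5 vertices, so the width is 4.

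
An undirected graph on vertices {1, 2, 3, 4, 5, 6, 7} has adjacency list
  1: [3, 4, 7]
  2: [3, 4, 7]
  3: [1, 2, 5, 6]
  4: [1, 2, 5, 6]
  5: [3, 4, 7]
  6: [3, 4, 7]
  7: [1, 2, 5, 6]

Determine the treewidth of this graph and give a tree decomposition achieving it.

The largest bag has 4 vertices, giving width 3; this decomposition certifies tw(G) ≤ 3. For the lower bound: the 4 vertex sets {3,5}, {1,4}, {7}, {2} are disjoint, each induces a connected subgraph, and every pair is joined by at least one edge of G. Contracting each set to a single vertex therefore yields K_{4} as a minor, and since treewidth is minor-monotone, tw(G) ≥ tw(K_{4}) = 3. Therefore the treewidth is 3.

Treewidth 3.
One such decomposition:
Bags: B1 = {3, 4, 5, 7}  B2 = {1, 3, 4, 7}  B3 = {2, 3, 4, 7}  B4 = {3, 4, 6, 7}
Tree: B1–B2, B2–B3, B3–B4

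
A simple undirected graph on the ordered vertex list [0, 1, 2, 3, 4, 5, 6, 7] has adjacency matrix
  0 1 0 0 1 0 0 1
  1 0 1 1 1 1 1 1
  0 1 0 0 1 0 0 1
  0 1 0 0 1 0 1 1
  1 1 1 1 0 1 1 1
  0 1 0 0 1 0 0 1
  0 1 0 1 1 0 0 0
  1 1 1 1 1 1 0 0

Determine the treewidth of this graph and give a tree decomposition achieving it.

Each bag holds 4 vertices, so the decomposition has width 3, which upper-bounds the treewidth. Conversely, {1, 3, 4, 6} is a clique of size 4, and the vertices of any clique must share a bag in every tree decomposition; so some bag has ≥ 4 vertices and tw(G) ≥ 3. Therefore the treewidth is 3.

Treewidth 3.
One optimal decomposition is:
Bags: B1 = {1, 3, 4, 6}  B2 = {1, 3, 4, 7}  B3 = {1, 2, 4, 7}  B4 = {1, 4, 5, 7}  B5 = {0, 1, 4, 7}
Tree: B1–B2, B2–B3, B2–B4, B4–B5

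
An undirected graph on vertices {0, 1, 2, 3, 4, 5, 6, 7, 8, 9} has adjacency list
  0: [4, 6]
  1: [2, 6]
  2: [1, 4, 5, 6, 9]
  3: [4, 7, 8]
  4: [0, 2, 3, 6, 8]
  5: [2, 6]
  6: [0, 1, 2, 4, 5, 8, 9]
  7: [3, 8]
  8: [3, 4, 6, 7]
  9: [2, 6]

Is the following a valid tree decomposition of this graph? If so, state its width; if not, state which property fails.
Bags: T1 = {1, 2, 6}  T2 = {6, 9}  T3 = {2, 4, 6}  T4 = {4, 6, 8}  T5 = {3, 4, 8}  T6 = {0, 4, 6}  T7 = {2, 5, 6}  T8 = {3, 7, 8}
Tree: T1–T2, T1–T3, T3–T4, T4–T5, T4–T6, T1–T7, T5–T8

A tree decomposition must satisfy three properties: every vertex lies in some bag; for every edge, both endpoints lie together in some bag; and for every vertex, the bags containing it form a connected subtree. Here edge (2,9) lies in no bag, so the decomposition is invalid.

No — edge (2,9) lies in no bag.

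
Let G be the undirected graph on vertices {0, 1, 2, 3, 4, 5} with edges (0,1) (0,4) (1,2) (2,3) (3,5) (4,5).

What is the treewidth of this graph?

A width-2 tree decomposition is:
Bags: B1 = {0, 4, 5}  B2 = {0, 3, 5}  B3 = {0, 2, 3}  B4 = {0, 1, 2}
Tree: B1–B2, B2–B3, B3–B4
The largest bag has 3 vertices, giving width 2; this decomposition certifies tw(G) ≤ 2. The edges 0–4–5–3–2–1–0 form a cycle, so G is not a tree and its treewidth is at least 2. Hence tw(G) = 2 exactly.

2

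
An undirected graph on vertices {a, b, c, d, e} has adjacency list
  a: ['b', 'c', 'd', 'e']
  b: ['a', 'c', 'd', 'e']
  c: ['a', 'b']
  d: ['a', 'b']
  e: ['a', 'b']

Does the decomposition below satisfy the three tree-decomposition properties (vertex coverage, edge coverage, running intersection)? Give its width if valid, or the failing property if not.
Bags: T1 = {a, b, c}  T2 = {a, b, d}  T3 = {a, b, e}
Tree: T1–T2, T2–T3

Vertex coverage: the bags together contain {a, b, c, d, e}, the full vertex set. Edge coverage: each edge of G has both endpoints in at least one bag. Running intersection: for every vertex, the bags containing it form a connected subtree. All three properties hold, so this is a valid tree decomposition of width max|bag| − 1 = 2, and hence tw(G) ≤ 2.

Yes; width 2.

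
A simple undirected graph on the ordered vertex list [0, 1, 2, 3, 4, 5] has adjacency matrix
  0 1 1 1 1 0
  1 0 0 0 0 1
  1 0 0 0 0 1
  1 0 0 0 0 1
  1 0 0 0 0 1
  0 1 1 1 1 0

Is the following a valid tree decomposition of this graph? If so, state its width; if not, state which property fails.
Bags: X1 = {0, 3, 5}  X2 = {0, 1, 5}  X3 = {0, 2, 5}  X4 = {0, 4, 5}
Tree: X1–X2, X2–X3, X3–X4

Every vertex of G appears in some bag (union = {0, 1, 2, 3, 4, 5}); every edge is covered by a bag; and for each vertex v the set of bags containing v is connected in the bag tree. The decomposition is therefore valid. The largest bag has 3 vertices, so the width is 2.

Yes; width 2.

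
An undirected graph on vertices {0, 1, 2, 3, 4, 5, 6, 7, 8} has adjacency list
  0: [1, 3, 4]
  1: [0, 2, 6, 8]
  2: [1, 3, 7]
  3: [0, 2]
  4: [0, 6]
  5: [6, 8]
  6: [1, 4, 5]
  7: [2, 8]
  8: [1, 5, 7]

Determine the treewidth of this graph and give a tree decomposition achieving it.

Each bag holds 4 vertices, so the decomposition has width 3, which upper-bounds the treewidth. For the lower bound: the 4 vertex sets {4,5,6}, {8}, {1}, {0,2,3,7} are disjoint, each induces a connected subgraph, and every pair is joined by at least one edge of G. Contracting each set to a single vertex therefore yields K_{4} as a minor, and since treewidth is minor-monotone, tw(G) ≥ tw(K_{4}) = 3. Hence tw(G) = 3 exactly.

Treewidth 3.
One such decomposition:
Bags: B1 = {4, 5, 6, 8}  B2 = {1, 4, 6, 8}  B3 = {0, 1, 4, 8}  B4 = {0, 1, 7, 8}  B5 = {0, 1, 2, 7}  B6 = {0, 2, 3, 7}
Tree: B1–B2, B2–B3, B3–B4, B4–B5, B5–B6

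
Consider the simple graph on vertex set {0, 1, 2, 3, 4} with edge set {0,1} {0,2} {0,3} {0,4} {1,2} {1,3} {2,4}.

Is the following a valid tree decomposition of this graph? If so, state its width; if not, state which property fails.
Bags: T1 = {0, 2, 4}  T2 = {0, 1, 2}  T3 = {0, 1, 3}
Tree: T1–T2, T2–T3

Vertex coverage: the bags together contain {0, 1, 2, 3, 4}, the full vertex set. Edge coverage: each edge of G has both endpoints in at least one bag. Running intersection: for every vertex, the bags containing it form a connected subtree. All three properties hold, so this is a valid tree decomposition of width max|bag| − 1 = 2, and hence tw(G) ≤ 2.

Yes; width 2.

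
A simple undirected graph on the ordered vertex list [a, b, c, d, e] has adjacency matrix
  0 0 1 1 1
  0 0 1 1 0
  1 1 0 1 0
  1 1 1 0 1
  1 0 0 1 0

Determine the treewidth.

2

A width-2 tree decomposition is:
Bags: B1 = {a, d, e}  B2 = {a, c, d}  B3 = {b, c, d}
Tree: B1–B2, B2–B3
Every bag has size at most 3, so the width is 3 − 1 = 2 and tw(G) ≤ 2. On the other hand G contains the 3-clique {a, d, e}. A clique must lie in a single bag of any decomposition, so no decomposition can have width below 2. Combining the bounds, tw(G) = 2.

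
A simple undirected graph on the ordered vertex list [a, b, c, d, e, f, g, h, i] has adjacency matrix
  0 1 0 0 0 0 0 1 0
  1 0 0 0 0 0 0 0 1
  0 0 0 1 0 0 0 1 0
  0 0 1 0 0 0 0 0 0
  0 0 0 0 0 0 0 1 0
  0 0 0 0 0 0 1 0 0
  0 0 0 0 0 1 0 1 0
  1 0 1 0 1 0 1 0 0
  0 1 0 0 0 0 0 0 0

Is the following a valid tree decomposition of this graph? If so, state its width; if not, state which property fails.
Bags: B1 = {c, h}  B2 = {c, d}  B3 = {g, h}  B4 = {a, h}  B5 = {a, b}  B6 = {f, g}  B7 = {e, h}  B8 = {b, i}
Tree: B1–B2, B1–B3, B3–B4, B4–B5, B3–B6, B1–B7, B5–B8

Checking the three conditions: (i) the bags cover all of {a, b, c, d, e, f, g, h, i}; (ii) for each edge, some bag contains both endpoints; (iii) the bags containing any fixed vertex form a subtree. All hold, so the decomposition is valid with width 2 − 1 = 1.

Yes; width 1.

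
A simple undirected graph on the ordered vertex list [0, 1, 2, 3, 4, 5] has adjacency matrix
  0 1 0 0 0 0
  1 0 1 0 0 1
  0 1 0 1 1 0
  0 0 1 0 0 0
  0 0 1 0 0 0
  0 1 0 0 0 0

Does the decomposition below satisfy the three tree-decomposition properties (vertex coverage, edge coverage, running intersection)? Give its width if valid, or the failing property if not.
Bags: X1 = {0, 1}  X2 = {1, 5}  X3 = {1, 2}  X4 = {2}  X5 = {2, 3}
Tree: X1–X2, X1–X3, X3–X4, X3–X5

A tree decomposition must satisfy three properties: every vertex lies in some bag; for every edge, both endpoints lie together in some bag; and for every vertex, the bags containing it form a connected subtree. Here vertex 4 appears in no bag, so the decomposition is invalid.

No — vertex 4 appears in no bag.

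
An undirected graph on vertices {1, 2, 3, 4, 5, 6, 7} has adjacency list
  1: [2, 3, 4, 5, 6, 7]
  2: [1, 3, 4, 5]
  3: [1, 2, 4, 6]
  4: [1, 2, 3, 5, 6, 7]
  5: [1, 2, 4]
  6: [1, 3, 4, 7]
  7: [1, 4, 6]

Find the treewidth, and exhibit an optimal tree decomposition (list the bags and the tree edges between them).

Treewidth 3.
One optimal decomposition is:
Bags: B1 = {1, 3, 4, 6}  B2 = {1, 4, 6, 7}  B3 = {1, 2, 3, 4}  B4 = {1, 2, 4, 5}
Tree: B1–B2, B1–B3, B3–B4

The largest bag has 4 vertices, giving width 3; this decomposition certifies tw(G) ≤ 3. Conversely, {1, 2, 3, 4} is a clique of size 4, and the vertices of any clique must share a bag in every tree decomposition; so some bag has ≥ 4 vertices and tw(G) ≥ 3. Therefore the treewidth is 3.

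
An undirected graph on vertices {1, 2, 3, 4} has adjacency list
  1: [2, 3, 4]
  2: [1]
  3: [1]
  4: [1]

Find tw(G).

A width-1 tree decomposition is:
Bags: B1 = {1, 4}  B2 = {1, 2}  B3 = {1, 3}
Tree: B1–B2, B2–B3
Each bag holds 2 vertices, so the decomposition has width 1, which upper-bounds the treewidth. Since G has at least one edge (e.g. 4–1), it is not an edgeless graph, so tw(G) ≥ 1. Hence tw(G) = 1 exactly.

1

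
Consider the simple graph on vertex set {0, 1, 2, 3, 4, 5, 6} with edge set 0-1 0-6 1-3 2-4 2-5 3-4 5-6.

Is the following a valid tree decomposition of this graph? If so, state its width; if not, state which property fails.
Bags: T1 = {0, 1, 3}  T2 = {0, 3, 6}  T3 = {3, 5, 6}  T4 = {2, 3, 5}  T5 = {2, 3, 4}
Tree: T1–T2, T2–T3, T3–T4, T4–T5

Checking the three conditions: (i) the bags cover all of {0, 1, 2, 3, 4, 5, 6}; (ii) for each edge, some bag contains both endpoints; (iii) the bags containing any fixed vertex form a subtree. All hold, so the decomposition is valid with width 3 − 1 = 2.

Yes; width 2.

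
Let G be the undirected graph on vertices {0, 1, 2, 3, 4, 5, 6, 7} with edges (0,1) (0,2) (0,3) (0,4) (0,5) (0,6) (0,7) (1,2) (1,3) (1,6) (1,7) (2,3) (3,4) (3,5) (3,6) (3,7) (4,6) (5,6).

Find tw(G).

A width-3 tree decomposition is:
Bags: B1 = {0, 1, 3, 7}  B2 = {0, 1, 3, 6}  B3 = {0, 3, 5, 6}  B4 = {0, 3, 4, 6}  B5 = {0, 1, 2, 3}
Tree: B1–B2, B2–B3, B2–B4, B1–B5
Each bag holds 4 vertices, so the decomposition has width 3, which upper-bounds the treewidth. For the lower bound, the 4 vertices {0, 1, 2, 3} are pairwise adjacent, and any tree decomposition puts a clique entirely inside one bag — forcing width ≥ 3. Combining the bounds, tw(G) = 3.

3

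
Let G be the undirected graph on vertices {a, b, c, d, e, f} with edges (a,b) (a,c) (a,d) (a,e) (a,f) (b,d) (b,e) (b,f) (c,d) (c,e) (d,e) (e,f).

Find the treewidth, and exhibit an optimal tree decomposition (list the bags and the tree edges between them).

Treewidth 3.
One optimal decomposition is:
Bags: B1 = {a, c, d, e}  B2 = {a, b, d, e}  B3 = {a, b, e, f}
Tree: B1–B2, B2–B3

Every bag has size at most 4, so the width is 4 − 1 = 3 and tw(G) ≤ 3. On the other hand G contains the 4-clique {a, c, d, e}. A clique must lie in a single bag of any decomposition, so no decomposition can have width below 3. Therefore the treewidth is 3.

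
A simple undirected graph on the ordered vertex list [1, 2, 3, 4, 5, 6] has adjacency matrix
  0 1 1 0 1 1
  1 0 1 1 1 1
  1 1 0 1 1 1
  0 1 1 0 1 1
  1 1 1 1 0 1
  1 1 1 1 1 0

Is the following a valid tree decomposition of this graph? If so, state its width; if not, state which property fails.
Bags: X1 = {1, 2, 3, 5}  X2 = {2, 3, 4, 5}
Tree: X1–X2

No — vertex 6 appears in no bag.

A tree decomposition must satisfy three properties: every vertex lies in some bag; for every edge, both endpoints lie together in some bag; and for every vertex, the bags containing it form a connected subtree. Here vertex 6 appears in no bag, so the decomposition is invalid.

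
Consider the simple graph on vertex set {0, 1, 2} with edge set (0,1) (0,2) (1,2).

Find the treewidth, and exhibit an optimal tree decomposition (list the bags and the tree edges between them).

Treewidth 2.
One such decomposition:
Bags: B1 = {0, 1, 2}
Tree: (single bag)

With just one bag of size 3, the width is 3 − 1 = 2, so tw(G) ≤ 2. On the other hand G contains the 3-clique {0, 1, 2}. A clique must lie in a single bag of any decomposition, so no decomposition can have width below 2. The upper and lower bounds meet at 2, so that is the treewidth.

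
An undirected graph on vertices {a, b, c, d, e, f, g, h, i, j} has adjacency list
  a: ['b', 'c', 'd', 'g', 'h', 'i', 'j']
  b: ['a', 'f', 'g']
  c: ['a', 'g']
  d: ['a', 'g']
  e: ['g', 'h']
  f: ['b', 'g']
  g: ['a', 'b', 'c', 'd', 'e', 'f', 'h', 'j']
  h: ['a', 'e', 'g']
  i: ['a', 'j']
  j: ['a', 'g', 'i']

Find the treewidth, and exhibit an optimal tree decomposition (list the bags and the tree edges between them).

Treewidth 2.
Bags: B1 = {a, g, j}  B2 = {a, d, g}  B3 = {a, i, j}  B4 = {a, g, h}  B5 = {a, b, g}  B6 = {a, c, g}  B7 = {e, g, h}  B8 = {b, f, g}
Tree: B1–B2, B1–B3, B1–B4, B1–B5, B2–B6, B4–B7, B5–B8

Each bag holds 3 vertices, so the decomposition has width 2, which upper-bounds the treewidth. For the lower bound, the 3 vertices {a, d, g} are pairwise adjacent, and any tree decomposition puts a clique entirely inside one bag — forcing width ≥ 2. The upper and lower bounds meet at 2, so that is the treewidth.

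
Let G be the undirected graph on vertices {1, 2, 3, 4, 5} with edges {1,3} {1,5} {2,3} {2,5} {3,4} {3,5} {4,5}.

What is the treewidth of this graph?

2

A width-2 tree decomposition is:
Bags: B1 = {2, 3, 5}  B2 = {1, 3, 5}  B3 = {3, 4, 5}
Tree: B1–B2, B2–B3
Every bag has size at most 3, so the width is 3 − 1 = 2 and tw(G) ≤ 2. For the lower bound, the 3 vertices {1, 3, 5} are pairwise adjacent, and any tree decomposition puts a clique entirely inside one bag — forcing width ≥ 2. Therefore the treewidth is 2.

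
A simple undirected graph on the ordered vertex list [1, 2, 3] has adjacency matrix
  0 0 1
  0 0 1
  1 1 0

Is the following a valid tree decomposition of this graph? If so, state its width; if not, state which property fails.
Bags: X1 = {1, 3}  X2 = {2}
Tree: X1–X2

A tree decomposition must satisfy three properties: every vertex lies in some bag; for every edge, both endpoints lie together in some bag; and for every vertex, the bags containing it form a connected subtree. Here edge (3,2) lies in no bag, so the decomposition is invalid.

No — edge (3,2) lies in no bag.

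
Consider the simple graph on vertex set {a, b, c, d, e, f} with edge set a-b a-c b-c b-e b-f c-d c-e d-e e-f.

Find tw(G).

A width-2 tree decomposition is:
Bags: B1 = {c, d, e}  B2 = {b, c, e}  B3 = {b, e, f}  B4 = {a, b, c}
Tree: B1–B2, B2–B3, B2–B4
Every bag has size at most 3, so the width is 3 − 1 = 2 and tw(G) ≤ 2. For the lower bound, the 3 vertices {c, d, e} are pairwise adjacent, and any tree decomposition puts a clique entirely inside one bag — forcing width ≥ 2. The upper and lower bounds meet at 2, so that is the treewidth.

2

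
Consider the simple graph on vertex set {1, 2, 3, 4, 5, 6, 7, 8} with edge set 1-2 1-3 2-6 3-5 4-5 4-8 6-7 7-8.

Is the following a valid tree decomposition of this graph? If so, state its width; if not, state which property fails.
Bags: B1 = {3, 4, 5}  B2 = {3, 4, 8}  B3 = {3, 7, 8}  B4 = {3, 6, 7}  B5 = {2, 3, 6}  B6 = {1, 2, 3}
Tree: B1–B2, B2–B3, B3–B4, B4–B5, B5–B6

Yes; width 2.

Checking the three conditions: (i) the bags cover all of {1, 2, 3, 4, 5, 6, 7, 8}; (ii) for each edge, some bag contains both endpoints; (iii) the bags containing any fixed vertex form a subtree. All hold, so the decomposition is valid with width 3 − 1 = 2.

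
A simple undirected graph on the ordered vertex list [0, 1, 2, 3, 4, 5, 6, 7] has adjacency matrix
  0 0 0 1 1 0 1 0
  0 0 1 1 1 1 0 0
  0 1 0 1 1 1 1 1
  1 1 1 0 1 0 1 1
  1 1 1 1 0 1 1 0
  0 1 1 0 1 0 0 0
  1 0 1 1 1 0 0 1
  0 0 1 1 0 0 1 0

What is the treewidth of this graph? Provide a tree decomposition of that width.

Treewidth 3.
One such decomposition:
Bags: B1 = {2, 3, 4, 6}  B2 = {0, 3, 4, 6}  B3 = {2, 3, 6, 7}  B4 = {1, 2, 3, 4}  B5 = {1, 2, 4, 5}
Tree: B1–B2, B1–B3, B1–B4, B4–B5

Every bag has size at most 4, so the width is 4 − 1 = 3 and tw(G) ≤ 3. Conversely, {0, 3, 4, 6} is a clique of size 4, and the vertices of any clique must share a bag in every tree decomposition; so some bag has ≥ 4 vertices and tw(G) ≥ 3. The upper and lower bounds meet at 3, so that is the treewidth.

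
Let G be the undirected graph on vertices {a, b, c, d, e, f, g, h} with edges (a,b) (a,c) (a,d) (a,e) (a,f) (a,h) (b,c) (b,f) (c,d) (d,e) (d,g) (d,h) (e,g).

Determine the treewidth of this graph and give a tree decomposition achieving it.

The largest bag has 3 vertices, giving width 2; this decomposition certifies tw(G) ≤ 2. For the lower bound, the 3 vertices {d, e, g} are pairwise adjacent, and any tree decomposition puts a clique entirely inside one bag — forcing width ≥ 2. The upper and lower bounds meet at 2, so that is the treewidth.

Treewidth 2.
Bags: B1 = {a, c, d}  B2 = {a, b, c}  B3 = {a, d, h}  B4 = {a, d, e}  B5 = {a, b, f}  B6 = {d, e, g}
Tree: B1–B2, B1–B3, B1–B4, B2–B5, B4–B6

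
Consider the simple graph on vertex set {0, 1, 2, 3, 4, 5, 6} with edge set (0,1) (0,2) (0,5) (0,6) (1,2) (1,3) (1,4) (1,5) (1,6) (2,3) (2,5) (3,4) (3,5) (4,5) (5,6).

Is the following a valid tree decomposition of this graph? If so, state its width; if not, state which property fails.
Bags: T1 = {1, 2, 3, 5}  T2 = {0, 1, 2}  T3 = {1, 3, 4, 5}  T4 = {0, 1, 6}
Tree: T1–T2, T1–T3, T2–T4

A tree decomposition must satisfy three properties: every vertex lies in some bag; for every edge, both endpoints lie together in some bag; and for every vertex, the bags containing it form a connected subtree. Here edge (5,0) lies in no bag, so the decomposition is invalid.

No — edge (5,0) lies in no bag.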